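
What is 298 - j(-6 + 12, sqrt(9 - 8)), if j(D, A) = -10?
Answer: 308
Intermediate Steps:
298 - j(-6 + 12, sqrt(9 - 8)) = 298 - 1*(-10) = 298 + 10 = 308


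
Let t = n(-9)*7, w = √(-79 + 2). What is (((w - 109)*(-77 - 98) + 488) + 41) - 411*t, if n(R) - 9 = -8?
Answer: 16727 - 175*I*√77 ≈ 16727.0 - 1535.6*I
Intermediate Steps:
w = I*√77 (w = √(-77) = I*√77 ≈ 8.775*I)
n(R) = 1 (n(R) = 9 - 8 = 1)
t = 7 (t = 1*7 = 7)
(((w - 109)*(-77 - 98) + 488) + 41) - 411*t = (((I*√77 - 109)*(-77 - 98) + 488) + 41) - 411*7 = (((-109 + I*√77)*(-175) + 488) + 41) - 2877 = (((19075 - 175*I*√77) + 488) + 41) - 2877 = ((19563 - 175*I*√77) + 41) - 2877 = (19604 - 175*I*√77) - 2877 = 16727 - 175*I*√77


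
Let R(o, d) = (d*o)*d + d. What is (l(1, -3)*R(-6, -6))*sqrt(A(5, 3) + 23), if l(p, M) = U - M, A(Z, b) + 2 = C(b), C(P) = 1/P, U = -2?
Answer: -592*sqrt(3) ≈ -1025.4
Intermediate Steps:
A(Z, b) = -2 + 1/b
l(p, M) = -2 - M
R(o, d) = d + o*d**2 (R(o, d) = o*d**2 + d = d + o*d**2)
(l(1, -3)*R(-6, -6))*sqrt(A(5, 3) + 23) = ((-2 - 1*(-3))*(-6*(1 - 6*(-6))))*sqrt((-2 + 1/3) + 23) = ((-2 + 3)*(-6*(1 + 36)))*sqrt((-2 + 1/3) + 23) = (1*(-6*37))*sqrt(-5/3 + 23) = (1*(-222))*sqrt(64/3) = -592*sqrt(3)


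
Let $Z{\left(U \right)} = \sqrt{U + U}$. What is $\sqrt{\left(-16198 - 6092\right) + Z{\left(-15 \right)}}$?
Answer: $\sqrt{-22290 + i \sqrt{30}} \approx 0.018 + 149.3 i$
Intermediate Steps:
$Z{\left(U \right)} = \sqrt{2} \sqrt{U}$ ($Z{\left(U \right)} = \sqrt{2 U} = \sqrt{2} \sqrt{U}$)
$\sqrt{\left(-16198 - 6092\right) + Z{\left(-15 \right)}} = \sqrt{\left(-16198 - 6092\right) + \sqrt{2} \sqrt{-15}} = \sqrt{\left(-16198 - 6092\right) + \sqrt{2} i \sqrt{15}} = \sqrt{-22290 + i \sqrt{30}}$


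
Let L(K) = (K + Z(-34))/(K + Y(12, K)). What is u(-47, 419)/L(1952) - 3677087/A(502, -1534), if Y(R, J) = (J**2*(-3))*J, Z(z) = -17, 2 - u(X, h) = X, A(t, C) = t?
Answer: -548865690378001/971370 ≈ -5.6504e+8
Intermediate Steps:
u(X, h) = 2 - X
Y(R, J) = -3*J**3 (Y(R, J) = (-3*J**2)*J = -3*J**3)
L(K) = (-17 + K)/(K - 3*K**3) (L(K) = (K - 17)/(K - 3*K**3) = (-17 + K)/(K - 3*K**3))
u(-47, 419)/L(1952) - 3677087/A(502, -1534) = (2 - 1*(-47))/(((17 - 1*1952)/(-1*1952 + 3*1952**3))) - 3677087/502 = (2 + 47)/(((17 - 1952)/(-1952 + 3*7437713408))) - 3677087*1/502 = 49/((-1935/(-1952 + 22313140224))) - 3677087/502 = 49/((-1935/22313138272)) - 3677087/502 = 49/(((1/22313138272)*(-1935))) - 3677087/502 = 49/(-1935/22313138272) - 3677087/502 = 49*(-22313138272/1935) - 3677087/502 = -1093343775328/1935 - 3677087/502 = -548865690378001/971370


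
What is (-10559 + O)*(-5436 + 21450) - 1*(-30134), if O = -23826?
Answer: -550611256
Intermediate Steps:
(-10559 + O)*(-5436 + 21450) - 1*(-30134) = (-10559 - 23826)*(-5436 + 21450) - 1*(-30134) = -34385*16014 + 30134 = -550641390 + 30134 = -550611256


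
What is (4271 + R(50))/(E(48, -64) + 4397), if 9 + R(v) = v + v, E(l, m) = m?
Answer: 4362/4333 ≈ 1.0067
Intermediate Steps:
R(v) = -9 + 2*v (R(v) = -9 + (v + v) = -9 + 2*v)
(4271 + R(50))/(E(48, -64) + 4397) = (4271 + (-9 + 2*50))/(-64 + 4397) = (4271 + (-9 + 100))/4333 = (4271 + 91)*(1/4333) = 4362*(1/4333) = 4362/4333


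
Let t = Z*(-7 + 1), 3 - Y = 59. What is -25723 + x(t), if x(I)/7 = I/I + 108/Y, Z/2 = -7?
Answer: -51459/2 ≈ -25730.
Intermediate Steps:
Z = -14 (Z = 2*(-7) = -14)
Y = -56 (Y = 3 - 1*59 = 3 - 59 = -56)
t = 84 (t = -14*(-7 + 1) = -14*(-6) = 84)
x(I) = -13/2 (x(I) = 7*(I/I + 108/(-56)) = 7*(1 + 108*(-1/56)) = 7*(1 - 27/14) = 7*(-13/14) = -13/2)
-25723 + x(t) = -25723 - 13/2 = -51459/2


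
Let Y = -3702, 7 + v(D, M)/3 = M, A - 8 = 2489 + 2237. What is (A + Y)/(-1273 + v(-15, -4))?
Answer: -516/653 ≈ -0.79020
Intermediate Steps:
A = 4734 (A = 8 + (2489 + 2237) = 8 + 4726 = 4734)
v(D, M) = -21 + 3*M
(A + Y)/(-1273 + v(-15, -4)) = (4734 - 3702)/(-1273 + (-21 + 3*(-4))) = 1032/(-1273 + (-21 - 12)) = 1032/(-1273 - 33) = 1032/(-1306) = 1032*(-1/1306) = -516/653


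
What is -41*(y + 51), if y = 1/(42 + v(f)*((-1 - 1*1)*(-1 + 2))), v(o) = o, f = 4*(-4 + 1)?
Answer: -138047/66 ≈ -2091.6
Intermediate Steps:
f = -12 (f = 4*(-3) = -12)
y = 1/66 (y = 1/(42 - 12*(-1 - 1*1)*(-1 + 2)) = 1/(42 - 12*(-1 - 1)) = 1/(42 - (-24)) = 1/(42 - 12*(-2)) = 1/(42 + 24) = 1/66 ≈ 0.015152)
-41*(y + 51) = -41*(1/66 + 51) = -41*3367/66 = -138047/66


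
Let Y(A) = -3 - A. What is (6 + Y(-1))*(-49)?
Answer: -196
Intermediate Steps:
(6 + Y(-1))*(-49) = (6 + (-3 - 1*(-1)))*(-49) = (6 + (-3 + 1))*(-49) = (6 - 2)*(-49) = 4*(-49) = -196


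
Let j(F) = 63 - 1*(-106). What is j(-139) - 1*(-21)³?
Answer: 9430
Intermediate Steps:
j(F) = 169 (j(F) = 63 + 106 = 169)
j(-139) - 1*(-21)³ = 169 - 1*(-21)³ = 169 - 1*(-9261) = 169 + 9261 = 9430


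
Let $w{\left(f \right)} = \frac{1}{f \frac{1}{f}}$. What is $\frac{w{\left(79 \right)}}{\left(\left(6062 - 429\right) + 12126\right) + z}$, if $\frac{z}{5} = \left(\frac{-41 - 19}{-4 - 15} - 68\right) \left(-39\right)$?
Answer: $\frac{19}{577661} \approx 3.2891 \cdot 10^{-5}$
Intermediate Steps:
$z = \frac{240240}{19}$ ($z = 5 \left(\frac{-41 - 19}{-4 - 15} - 68\right) \left(-39\right) = 5 \left(- \frac{60}{-19} - 68\right) \left(-39\right) = 5 \left(\left(-60\right) \left(- \frac{1}{19}\right) - 68\right) \left(-39\right) = 5 \left(\frac{60}{19} - 68\right) \left(-39\right) = 5 \left(\left(- \frac{1232}{19}\right) \left(-39\right)\right) = 5 \cdot \frac{48048}{19} = \frac{240240}{19} \approx 12644.0$)
$w{\left(f \right)} = 1$ ($w{\left(f \right)} = 1^{-1} = 1$)
$\frac{w{\left(79 \right)}}{\left(\left(6062 - 429\right) + 12126\right) + z} = 1 \frac{1}{\left(\left(6062 - 429\right) + 12126\right) + \frac{240240}{19}} = 1 \frac{1}{\left(5633 + 12126\right) + \frac{240240}{19}} = 1 \frac{1}{17759 + \frac{240240}{19}} = 1 \frac{1}{\frac{577661}{19}} = 1 \cdot \frac{19}{577661} = \frac{19}{577661}$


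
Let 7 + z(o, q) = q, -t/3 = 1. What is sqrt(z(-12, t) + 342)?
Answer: 2*sqrt(83) ≈ 18.221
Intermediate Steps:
t = -3 (t = -3*1 = -3)
z(o, q) = -7 + q
sqrt(z(-12, t) + 342) = sqrt((-7 - 3) + 342) = sqrt(-10 + 342) = sqrt(332) = 2*sqrt(83)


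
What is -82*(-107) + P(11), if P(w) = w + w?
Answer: 8796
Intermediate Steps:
P(w) = 2*w
-82*(-107) + P(11) = -82*(-107) + 2*11 = 8774 + 22 = 8796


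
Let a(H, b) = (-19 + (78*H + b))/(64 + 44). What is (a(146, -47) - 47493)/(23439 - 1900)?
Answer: -284329/129234 ≈ -2.2001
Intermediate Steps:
a(H, b) = -19/108 + b/108 + 13*H/18 (a(H, b) = (-19 + (b + 78*H))/108 = (-19 + b + 78*H)*(1/108) = -19/108 + b/108 + 13*H/18)
(a(146, -47) - 47493)/(23439 - 1900) = ((-19/108 + (1/108)*(-47) + (13/18)*146) - 47493)/(23439 - 1900) = ((-19/108 - 47/108 + 949/9) - 47493)/21539 = (629/6 - 47493)*(1/21539) = -284329/6*1/21539 = -284329/129234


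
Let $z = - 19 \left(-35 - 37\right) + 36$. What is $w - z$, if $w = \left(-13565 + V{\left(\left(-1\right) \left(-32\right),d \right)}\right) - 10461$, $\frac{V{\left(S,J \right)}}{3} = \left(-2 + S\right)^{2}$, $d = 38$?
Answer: $-22730$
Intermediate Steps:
$V{\left(S,J \right)} = 3 \left(-2 + S\right)^{2}$
$z = 1404$ ($z = - 19 \left(-35 - 37\right) + 36 = \left(-19\right) \left(-72\right) + 36 = 1368 + 36 = 1404$)
$w = -21326$ ($w = \left(-13565 + 3 \left(-2 - -32\right)^{2}\right) - 10461 = \left(-13565 + 3 \left(-2 + 32\right)^{2}\right) - 10461 = \left(-13565 + 3 \cdot 30^{2}\right) - 10461 = \left(-13565 + 3 \cdot 900\right) - 10461 = \left(-13565 + 2700\right) - 10461 = -10865 - 10461 = -21326$)
$w - z = -21326 - 1404 = -22730$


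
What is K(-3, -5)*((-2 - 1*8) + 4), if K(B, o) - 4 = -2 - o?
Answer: -42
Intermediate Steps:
K(B, o) = 2 - o (K(B, o) = 4 + (-2 - o) = 2 - o)
K(-3, -5)*((-2 - 1*8) + 4) = (2 - 1*(-5))*((-2 - 1*8) + 4) = (2 + 5)*((-2 - 8) + 4) = 7*(-10 + 4) = 7*(-6) = -42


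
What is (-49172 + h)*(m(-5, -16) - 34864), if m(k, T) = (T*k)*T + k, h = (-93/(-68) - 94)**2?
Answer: 6784947767123/4624 ≈ 1.4673e+9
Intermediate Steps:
h = 39677401/4624 (h = (-93*(-1/68) - 94)**2 = (93/68 - 94)**2 = (-6299/68)**2 = 39677401/4624 ≈ 8580.8)
m(k, T) = k + k*T**2 (m(k, T) = k*T**2 + k = k + k*T**2)
(-49172 + h)*(m(-5, -16) - 34864) = (-49172 + 39677401/4624)*(-5*(1 + (-16)**2) - 34864) = -187693927*(-5*(1 + 256) - 34864)/4624 = -187693927*(-5*257 - 34864)/4624 = -187693927*(-1285 - 34864)/4624 = -187693927/4624*(-36149) = 6784947767123/4624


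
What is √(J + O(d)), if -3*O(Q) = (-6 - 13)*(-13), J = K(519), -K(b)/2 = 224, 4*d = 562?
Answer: I*√4773/3 ≈ 23.029*I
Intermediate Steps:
d = 281/2 (d = (¼)*562 = 281/2 ≈ 140.50)
K(b) = -448 (K(b) = -2*224 = -448)
J = -448
O(Q) = -247/3 (O(Q) = -(-6 - 13)*(-13)/3 = -(-19)*(-13)/3 = -⅓*247 = -247/3)
√(J + O(d)) = √(-448 - 247/3) = √(-1591/3) = I*√4773/3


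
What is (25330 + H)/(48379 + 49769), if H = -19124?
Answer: 3103/49074 ≈ 0.063231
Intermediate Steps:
(25330 + H)/(48379 + 49769) = (25330 - 19124)/(48379 + 49769) = 6206/98148 = 6206*(1/98148) = 3103/49074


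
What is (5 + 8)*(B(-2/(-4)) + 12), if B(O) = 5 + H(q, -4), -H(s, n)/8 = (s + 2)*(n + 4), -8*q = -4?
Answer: 221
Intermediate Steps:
q = ½ (q = -⅛*(-4) = ½ ≈ 0.50000)
H(s, n) = -8*(2 + s)*(4 + n) (H(s, n) = -8*(s + 2)*(n + 4) = -8*(2 + s)*(4 + n))
B(O) = 5 (B(O) = 5 + (-64 - 32*½ - 16*(-4) - 8*(-4)*½) = 5 + (-64 - 16 + 64 + 16) = 5 + 0 = 5)
(5 + 8)*(B(-2/(-4)) + 12) = (5 + 8)*(5 + 12) = 13*17 = 221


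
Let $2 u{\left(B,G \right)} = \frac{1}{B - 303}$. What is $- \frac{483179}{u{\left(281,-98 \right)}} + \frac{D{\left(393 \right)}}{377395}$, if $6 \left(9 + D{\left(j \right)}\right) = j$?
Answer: $\frac{16046741806153}{754790} \approx 2.126 \cdot 10^{7}$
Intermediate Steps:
$u{\left(B,G \right)} = \frac{1}{2 \left(-303 + B\right)}$ ($u{\left(B,G \right)} = \frac{1}{2 \left(B - 303\right)} = \frac{1}{2 \left(-303 + B\right)}$)
$D{\left(j \right)} = -9 + \frac{j}{6}$
$- \frac{483179}{u{\left(281,-98 \right)}} + \frac{D{\left(393 \right)}}{377395} = - \frac{483179}{\frac{1}{2} \frac{1}{-303 + 281}} + \frac{-9 + \frac{1}{6} \cdot 393}{377395} = - \frac{483179}{\frac{1}{2} \frac{1}{-22}} + \left(-9 + \frac{131}{2}\right) \frac{1}{377395} = - \frac{483179}{\frac{1}{2} \left(- \frac{1}{22}\right)} + \frac{113}{2} \cdot \frac{1}{377395} = - \frac{483179}{- \frac{1}{44}} + \frac{113}{754790} = \left(-483179\right) \left(-44\right) + \frac{113}{754790} = 21259876 + \frac{113}{754790} = \frac{16046741806153}{754790}$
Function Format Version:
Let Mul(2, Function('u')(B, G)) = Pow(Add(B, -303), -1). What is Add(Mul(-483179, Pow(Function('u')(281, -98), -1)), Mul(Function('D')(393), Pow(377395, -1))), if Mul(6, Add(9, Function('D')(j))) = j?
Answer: Rational(16046741806153, 754790) ≈ 2.1260e+7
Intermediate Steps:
Function('u')(B, G) = Mul(Rational(1, 2), Pow(Add(-303, B), -1)) (Function('u')(B, G) = Mul(Rational(1, 2), Pow(Add(B, -303), -1)) = Mul(Rational(1, 2), Pow(Add(-303, B), -1)))
Function('D')(j) = Add(-9, Mul(Rational(1, 6), j))
Add(Mul(-483179, Pow(Function('u')(281, -98), -1)), Mul(Function('D')(393), Pow(377395, -1))) = Add(Mul(-483179, Pow(Mul(Rational(1, 2), Pow(Add(-303, 281), -1)), -1)), Mul(Add(-9, Mul(Rational(1, 6), 393)), Pow(377395, -1))) = Add(Mul(-483179, Pow(Mul(Rational(1, 2), Pow(-22, -1)), -1)), Mul(Add(-9, Rational(131, 2)), Rational(1, 377395))) = Add(Mul(-483179, Pow(Mul(Rational(1, 2), Rational(-1, 22)), -1)), Mul(Rational(113, 2), Rational(1, 377395))) = Add(Mul(-483179, Pow(Rational(-1, 44), -1)), Rational(113, 754790)) = Add(Mul(-483179, -44), Rational(113, 754790)) = Add(21259876, Rational(113, 754790)) = Rational(16046741806153, 754790)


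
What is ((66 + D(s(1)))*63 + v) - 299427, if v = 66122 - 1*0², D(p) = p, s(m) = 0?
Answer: -229147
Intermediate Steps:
v = 66122 (v = 66122 - 1*0 = 66122 + 0 = 66122)
((66 + D(s(1)))*63 + v) - 299427 = ((66 + 0)*63 + 66122) - 299427 = (66*63 + 66122) - 299427 = (4158 + 66122) - 299427 = 70280 - 299427 = -229147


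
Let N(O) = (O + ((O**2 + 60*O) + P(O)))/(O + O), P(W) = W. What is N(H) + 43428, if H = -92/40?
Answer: 869157/20 ≈ 43458.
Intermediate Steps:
H = -23/10 (H = -92*1/40 = -23/10 ≈ -2.3000)
N(O) = (O**2 + 62*O)/(2*O) (N(O) = (O + ((O**2 + 60*O) + O))/(O + O) = (O + (O**2 + 61*O))/((2*O)) = (O**2 + 62*O)*(1/(2*O)) = (O**2 + 62*O)/(2*O))
N(H) + 43428 = (31 + (1/2)*(-23/10)) + 43428 = (31 - 23/20) + 43428 = 597/20 + 43428 = 869157/20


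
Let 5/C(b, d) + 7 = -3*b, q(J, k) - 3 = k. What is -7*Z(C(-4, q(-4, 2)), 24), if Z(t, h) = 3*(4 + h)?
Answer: -588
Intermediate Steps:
q(J, k) = 3 + k
C(b, d) = 5/(-7 - 3*b)
Z(t, h) = 12 + 3*h
-7*Z(C(-4, q(-4, 2)), 24) = -7*(12 + 3*24) = -7*(12 + 72) = -7*84 = -588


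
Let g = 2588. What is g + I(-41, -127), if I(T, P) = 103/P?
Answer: 328573/127 ≈ 2587.2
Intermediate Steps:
g + I(-41, -127) = 2588 + 103/(-127) = 2588 + 103*(-1/127) = 2588 - 103/127 = 328573/127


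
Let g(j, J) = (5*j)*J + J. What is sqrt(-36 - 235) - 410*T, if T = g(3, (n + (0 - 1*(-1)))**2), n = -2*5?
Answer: -531360 + I*sqrt(271) ≈ -5.3136e+5 + 16.462*I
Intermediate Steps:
n = -10
g(j, J) = J + 5*J*j (g(j, J) = 5*J*j + J = J + 5*J*j)
T = 1296 (T = (-10 + (0 - 1*(-1)))**2*(1 + 5*3) = (-10 + (0 + 1))**2*(1 + 15) = (-10 + 1)**2*16 = (-9)**2*16 = 81*16 = 1296)
sqrt(-36 - 235) - 410*T = sqrt(-36 - 235) - 410*1296 = sqrt(-271) - 531360 = I*sqrt(271) - 531360 = -531360 + I*sqrt(271)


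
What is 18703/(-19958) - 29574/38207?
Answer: -1304823413/762535306 ≈ -1.7112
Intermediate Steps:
18703/(-19958) - 29574/38207 = 18703*(-1/19958) - 29574*1/38207 = -18703/19958 - 29574/38207 = -1304823413/762535306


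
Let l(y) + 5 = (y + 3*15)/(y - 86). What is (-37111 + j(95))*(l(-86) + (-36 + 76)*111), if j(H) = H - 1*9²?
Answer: -28299854517/172 ≈ -1.6453e+8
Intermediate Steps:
l(y) = -5 + (45 + y)/(-86 + y) (l(y) = -5 + (y + 3*15)/(y - 86) = -5 + (y + 45)/(-86 + y) = -5 + (45 + y)/(-86 + y))
j(H) = -81 + H (j(H) = H - 1*81 = H - 81 = -81 + H)
(-37111 + j(95))*(l(-86) + (-36 + 76)*111) = (-37111 + (-81 + 95))*((475 - 4*(-86))/(-86 - 86) + (-36 + 76)*111) = (-37111 + 14)*((475 + 344)/(-172) + 40*111) = -37097*(-1/172*819 + 4440) = -37097*(-819/172 + 4440) = -37097*762861/172 = -28299854517/172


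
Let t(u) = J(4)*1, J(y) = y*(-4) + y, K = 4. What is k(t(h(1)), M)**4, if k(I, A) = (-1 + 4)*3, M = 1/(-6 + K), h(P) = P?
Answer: 6561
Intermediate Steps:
J(y) = -3*y (J(y) = -4*y + y = -3*y)
t(u) = -12 (t(u) = -3*4*1 = -12*1 = -12)
M = -1/2 (M = 1/(-6 + 4) = 1/(-2) = -1/2 ≈ -0.50000)
k(I, A) = 9 (k(I, A) = 3*3 = 9)
k(t(h(1)), M)**4 = 9**4 = 6561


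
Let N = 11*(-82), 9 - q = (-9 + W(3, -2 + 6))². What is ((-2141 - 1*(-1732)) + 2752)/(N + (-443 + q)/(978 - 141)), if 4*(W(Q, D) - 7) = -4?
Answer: -1961091/755417 ≈ -2.5960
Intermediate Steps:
W(Q, D) = 6 (W(Q, D) = 7 + (¼)*(-4) = 7 - 1 = 6)
q = 0 (q = 9 - (-9 + 6)² = 9 - 1*(-3)² = 9 - 1*9 = 9 - 9 = 0)
N = -902
((-2141 - 1*(-1732)) + 2752)/(N + (-443 + q)/(978 - 141)) = ((-2141 - 1*(-1732)) + 2752)/(-902 + (-443 + 0)/(978 - 141)) = ((-2141 + 1732) + 2752)/(-902 - 443/837) = (-409 + 2752)/(-902 - 443*1/837) = 2343/(-902 - 443/837) = 2343/(-755417/837) = 2343*(-837/755417) = -1961091/755417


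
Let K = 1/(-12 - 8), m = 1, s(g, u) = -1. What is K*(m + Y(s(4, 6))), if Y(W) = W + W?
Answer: 1/20 ≈ 0.050000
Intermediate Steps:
Y(W) = 2*W
K = -1/20 (K = 1/(-20) = -1/20 ≈ -0.050000)
K*(m + Y(s(4, 6))) = -(1 + 2*(-1))/20 = -(1 - 2)/20 = -1/20*(-1) = 1/20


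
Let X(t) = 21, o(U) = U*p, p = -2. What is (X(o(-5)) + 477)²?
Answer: 248004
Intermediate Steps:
o(U) = -2*U (o(U) = U*(-2) = -2*U)
(X(o(-5)) + 477)² = (21 + 477)² = 498² = 248004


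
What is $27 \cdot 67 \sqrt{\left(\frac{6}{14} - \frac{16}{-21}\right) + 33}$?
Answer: $\frac{603 \sqrt{15078}}{7} \approx 10578.0$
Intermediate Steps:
$27 \cdot 67 \sqrt{\left(\frac{6}{14} - \frac{16}{-21}\right) + 33} = 1809 \sqrt{\left(6 \cdot \frac{1}{14} - - \frac{16}{21}\right) + 33} = 1809 \sqrt{\left(\frac{3}{7} + \frac{16}{21}\right) + 33} = 1809 \sqrt{\frac{25}{21} + 33} = 1809 \sqrt{\frac{718}{21}} = 1809 \frac{\sqrt{15078}}{21} = \frac{603 \sqrt{15078}}{7}$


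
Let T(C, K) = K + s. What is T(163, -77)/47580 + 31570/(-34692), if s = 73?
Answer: -8941901/9825270 ≈ -0.91009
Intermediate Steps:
T(C, K) = 73 + K (T(C, K) = K + 73 = 73 + K)
T(163, -77)/47580 + 31570/(-34692) = (73 - 77)/47580 + 31570/(-34692) = -4*1/47580 + 31570*(-1/34692) = -1/11895 - 2255/2478 = -8941901/9825270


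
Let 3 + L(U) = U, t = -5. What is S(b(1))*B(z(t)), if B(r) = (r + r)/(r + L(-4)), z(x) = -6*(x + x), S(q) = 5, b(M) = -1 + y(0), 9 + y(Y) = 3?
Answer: 600/53 ≈ 11.321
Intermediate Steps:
y(Y) = -6 (y(Y) = -9 + 3 = -6)
L(U) = -3 + U
b(M) = -7 (b(M) = -1 - 6 = -7)
z(x) = -12*x
B(r) = 2*r/(-7 + r) (B(r) = (r + r)/(r + (-3 - 4)) = (2*r)/(r - 7) = (2*r)/(-7 + r) = 2*r/(-7 + r))
S(b(1))*B(z(t)) = 5*(2*(-12*(-5))/(-7 - 12*(-5))) = 5*(2*60/(-7 + 60)) = 5*(2*60/53) = 5*(2*60*(1/53)) = 5*(120/53) = 600/53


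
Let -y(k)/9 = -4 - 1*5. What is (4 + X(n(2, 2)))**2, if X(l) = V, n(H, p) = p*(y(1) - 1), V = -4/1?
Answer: 0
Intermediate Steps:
y(k) = 81 (y(k) = -9*(-4 - 1*5) = -9*(-4 - 5) = -9*(-9) = 81)
V = -4 (V = -4*1 = -4)
n(H, p) = 80*p (n(H, p) = p*(81 - 1) = p*80 = 80*p)
X(l) = -4
(4 + X(n(2, 2)))**2 = (4 - 4)**2 = 0**2 = 0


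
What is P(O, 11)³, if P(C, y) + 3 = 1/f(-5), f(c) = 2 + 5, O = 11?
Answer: -8000/343 ≈ -23.324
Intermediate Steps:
f(c) = 7
P(C, y) = -20/7 (P(C, y) = -3 + 1/7 = -3 + ⅐ = -20/7)
P(O, 11)³ = (-20/7)³ = -8000/343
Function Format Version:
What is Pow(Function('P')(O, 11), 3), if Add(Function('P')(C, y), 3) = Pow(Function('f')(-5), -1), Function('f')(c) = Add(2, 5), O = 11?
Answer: Rational(-8000, 343) ≈ -23.324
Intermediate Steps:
Function('f')(c) = 7
Function('P')(C, y) = Rational(-20, 7) (Function('P')(C, y) = Add(-3, Pow(7, -1)) = Add(-3, Rational(1, 7)) = Rational(-20, 7))
Pow(Function('P')(O, 11), 3) = Pow(Rational(-20, 7), 3) = Rational(-8000, 343)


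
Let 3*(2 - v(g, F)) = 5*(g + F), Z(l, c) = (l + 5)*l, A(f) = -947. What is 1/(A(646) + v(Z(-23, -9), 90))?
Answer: -1/1785 ≈ -0.00056022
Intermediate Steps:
Z(l, c) = l*(5 + l) (Z(l, c) = (5 + l)*l = l*(5 + l))
v(g, F) = 2 - 5*F/3 - 5*g/3 (v(g, F) = 2 - 5*(g + F)/3 = 2 - 5*(F + g)/3 = 2 - (5*F + 5*g)/3 = 2 + (-5*F/3 - 5*g/3) = 2 - 5*F/3 - 5*g/3)
1/(A(646) + v(Z(-23, -9), 90)) = 1/(-947 + (2 - 5/3*90 - (-115)*(5 - 23)/3)) = 1/(-947 + (2 - 150 - (-115)*(-18)/3)) = 1/(-947 + (2 - 150 - 5/3*414)) = 1/(-947 + (2 - 150 - 690)) = 1/(-947 - 838) = 1/(-1785) = -1/1785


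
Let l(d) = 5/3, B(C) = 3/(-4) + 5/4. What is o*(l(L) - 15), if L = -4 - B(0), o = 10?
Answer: -400/3 ≈ -133.33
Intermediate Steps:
B(C) = ½ (B(C) = 3*(-¼) + 5*(¼) = -¾ + 5/4 = ½)
L = -9/2 (L = -4 - 1*½ = -4 - ½ = -9/2 ≈ -4.5000)
l(d) = 5/3 (l(d) = 5*(⅓) = 5/3)
o*(l(L) - 15) = 10*(5/3 - 15) = 10*(-40/3) = -400/3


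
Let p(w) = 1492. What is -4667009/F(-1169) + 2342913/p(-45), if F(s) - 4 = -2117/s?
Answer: -8124039005323/10135156 ≈ -8.0157e+5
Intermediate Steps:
F(s) = 4 - 2117/s
-4667009/F(-1169) + 2342913/p(-45) = -4667009/(4 - 2117/(-1169)) + 2342913/1492 = -4667009/(4 - 2117*(-1/1169)) + 2342913*(1/1492) = -4667009/(4 + 2117/1169) + 2342913/1492 = -4667009/6793/1169 + 2342913/1492 = -4667009*1169/6793 + 2342913/1492 = -5455733521/6793 + 2342913/1492 = -8124039005323/10135156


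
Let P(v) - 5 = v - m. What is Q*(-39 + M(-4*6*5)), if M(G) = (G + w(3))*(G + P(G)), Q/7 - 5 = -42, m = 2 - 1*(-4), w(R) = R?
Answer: -7292922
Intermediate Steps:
m = 6 (m = 2 + 4 = 6)
P(v) = -1 + v (P(v) = 5 + (v - 1*6) = 5 + (v - 6) = 5 + (-6 + v) = -1 + v)
Q = -259 (Q = 35 + 7*(-42) = 35 - 294 = -259)
M(G) = (-1 + 2*G)*(3 + G) (M(G) = (G + 3)*(G + (-1 + G)) = (3 + G)*(-1 + 2*G) = (-1 + 2*G)*(3 + G))
Q*(-39 + M(-4*6*5)) = -259*(-39 + (-3 + 2*(-4*6*5)**2 + 5*(-4*6*5))) = -259*(-39 + (-3 + 2*(-24*5)**2 + 5*(-24*5))) = -259*(-39 + (-3 + 2*(-120)**2 + 5*(-120))) = -259*(-39 + (-3 + 2*14400 - 600)) = -259*(-39 + (-3 + 28800 - 600)) = -259*(-39 + 28197) = -259*28158 = -7292922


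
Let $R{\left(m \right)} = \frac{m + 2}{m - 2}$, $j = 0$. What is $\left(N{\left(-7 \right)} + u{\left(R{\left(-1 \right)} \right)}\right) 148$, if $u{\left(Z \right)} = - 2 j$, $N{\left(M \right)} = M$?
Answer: $-1036$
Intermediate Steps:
$R{\left(m \right)} = \frac{2 + m}{-2 + m}$
$u{\left(Z \right)} = 0$ ($u{\left(Z \right)} = \left(-2\right) 0 = 0$)
$\left(N{\left(-7 \right)} + u{\left(R{\left(-1 \right)} \right)}\right) 148 = \left(-7 + 0\right) 148 = \left(-7\right) 148 = -1036$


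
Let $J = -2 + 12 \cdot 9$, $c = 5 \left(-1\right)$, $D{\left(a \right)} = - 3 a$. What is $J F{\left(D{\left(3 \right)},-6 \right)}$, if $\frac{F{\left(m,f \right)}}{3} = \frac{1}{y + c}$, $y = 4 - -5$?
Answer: $\frac{159}{2} \approx 79.5$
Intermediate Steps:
$y = 9$ ($y = 4 + 5 = 9$)
$c = -5$
$J = 106$ ($J = -2 + 108 = 106$)
$F{\left(m,f \right)} = \frac{3}{4}$ ($F{\left(m,f \right)} = \frac{3}{9 - 5} = \frac{3}{4}$)
$J F{\left(D{\left(3 \right)},-6 \right)} = 106 \cdot \frac{3}{4} = \frac{159}{2}$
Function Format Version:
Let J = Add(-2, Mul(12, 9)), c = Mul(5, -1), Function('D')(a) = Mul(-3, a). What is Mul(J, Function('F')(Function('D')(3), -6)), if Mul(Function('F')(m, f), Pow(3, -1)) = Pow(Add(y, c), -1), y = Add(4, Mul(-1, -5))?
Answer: Rational(159, 2) ≈ 79.500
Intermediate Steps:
y = 9 (y = Add(4, 5) = 9)
c = -5
J = 106 (J = Add(-2, 108) = 106)
Function('F')(m, f) = Rational(3, 4) (Function('F')(m, f) = Mul(3, Pow(Add(9, -5), -1)) = Mul(3, Pow(4, -1)) = Mul(3, Rational(1, 4)) = Rational(3, 4))
Mul(J, Function('F')(Function('D')(3), -6)) = Mul(106, Rational(3, 4)) = Rational(159, 2)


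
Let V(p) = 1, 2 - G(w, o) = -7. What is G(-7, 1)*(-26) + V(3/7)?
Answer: -233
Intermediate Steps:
G(w, o) = 9 (G(w, o) = 2 - 1*(-7) = 2 + 7 = 9)
G(-7, 1)*(-26) + V(3/7) = 9*(-26) + 1 = -234 + 1 = -233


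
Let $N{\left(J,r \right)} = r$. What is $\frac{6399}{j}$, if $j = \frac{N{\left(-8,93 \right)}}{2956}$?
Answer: $\frac{6305148}{31} \approx 2.0339 \cdot 10^{5}$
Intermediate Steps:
$j = \frac{93}{2956} \approx 0.031461$
$\frac{6399}{j} = \frac{6399}{\frac{93}{2956}} = 6399 \cdot \frac{2956}{93} = \frac{6305148}{31}$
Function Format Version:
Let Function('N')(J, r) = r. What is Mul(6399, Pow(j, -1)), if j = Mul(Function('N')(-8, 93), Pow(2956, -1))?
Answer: Rational(6305148, 31) ≈ 2.0339e+5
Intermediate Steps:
j = Rational(93, 2956) (j = Mul(93, Pow(2956, -1)) = Mul(93, Rational(1, 2956)) = Rational(93, 2956) ≈ 0.031461)
Mul(6399, Pow(j, -1)) = Mul(6399, Pow(Rational(93, 2956), -1)) = Mul(6399, Rational(2956, 93)) = Rational(6305148, 31)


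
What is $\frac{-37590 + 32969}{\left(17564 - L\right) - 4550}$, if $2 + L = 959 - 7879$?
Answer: $- \frac{4621}{19936} \approx -0.23179$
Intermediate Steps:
$L = -6922$ ($L = -2 + \left(959 - 7879\right) = -2 - 6920 = -6922$)
$\frac{-37590 + 32969}{\left(17564 - L\right) - 4550} = \frac{-37590 + 32969}{\left(17564 - -6922\right) - 4550} = - \frac{4621}{\left(17564 + 6922\right) - 4550} = - \frac{4621}{24486 - 4550} = - \frac{4621}{19936}$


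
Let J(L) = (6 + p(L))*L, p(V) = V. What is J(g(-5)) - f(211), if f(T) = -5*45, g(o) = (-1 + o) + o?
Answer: 280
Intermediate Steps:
g(o) = -1 + 2*o
J(L) = L*(6 + L) (J(L) = (6 + L)*L = L*(6 + L))
f(T) = -225
J(g(-5)) - f(211) = (-1 + 2*(-5))*(6 + (-1 + 2*(-5))) - 1*(-225) = (-1 - 10)*(6 + (-1 - 10)) + 225 = -11*(6 - 11) + 225 = -11*(-5) + 225 = 55 + 225 = 280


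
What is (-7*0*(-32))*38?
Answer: 0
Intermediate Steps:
(-7*0*(-32))*38 = (0*(-32))*38 = 0*38 = 0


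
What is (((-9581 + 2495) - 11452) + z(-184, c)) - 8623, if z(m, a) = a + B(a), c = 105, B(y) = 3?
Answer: -27053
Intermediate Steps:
z(m, a) = 3 + a (z(m, a) = a + 3 = 3 + a)
(((-9581 + 2495) - 11452) + z(-184, c)) - 8623 = (((-9581 + 2495) - 11452) + (3 + 105)) - 8623 = ((-7086 - 11452) + 108) - 8623 = (-18538 + 108) - 8623 = -18430 - 8623 = -27053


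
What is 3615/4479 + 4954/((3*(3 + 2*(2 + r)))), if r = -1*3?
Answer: 7399937/4479 ≈ 1652.1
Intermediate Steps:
r = -3
3615/4479 + 4954/((3*(3 + 2*(2 + r)))) = 3615/4479 + 4954/((3*(3 + 2*(2 - 3)))) = 3615*(1/4479) + 4954/((3*(3 + 2*(-1)))) = 1205/1493 + 4954/((3*(3 - 2))) = 1205/1493 + 4954/((3*1)) = 1205/1493 + 4954/3 = 7399937/4479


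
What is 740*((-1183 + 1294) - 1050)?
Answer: -694860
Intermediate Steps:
740*((-1183 + 1294) - 1050) = 740*(111 - 1050) = 740*(-939) = -694860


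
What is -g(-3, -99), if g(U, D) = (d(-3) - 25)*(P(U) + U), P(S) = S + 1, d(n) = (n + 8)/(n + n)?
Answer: -775/6 ≈ -129.17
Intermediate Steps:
d(n) = (8 + n)/(2*n) (d(n) = (8 + n)/((2*n)) = (8 + n)*(1/(2*n)) = (8 + n)/(2*n))
P(S) = 1 + S
g(U, D) = -155/6 - 155*U/3 (g(U, D) = ((½)*(8 - 3)/(-3) - 25)*((1 + U) + U) = ((½)*(-⅓)*5 - 25)*(1 + 2*U) = (-⅚ - 25)*(1 + 2*U) = -155*(1 + 2*U)/6 = -155/6 - 155*U/3)
-g(-3, -99) = -(-155/6 - 155/3*(-3)) = -(-155/6 + 155) = -1*775/6 = -775/6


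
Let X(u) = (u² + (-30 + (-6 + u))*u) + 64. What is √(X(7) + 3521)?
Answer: √3431 ≈ 58.575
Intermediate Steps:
X(u) = 64 + u² + u*(-36 + u) (X(u) = (u² + (-36 + u)*u) + 64 = (u² + u*(-36 + u)) + 64 = 64 + u² + u*(-36 + u))
√(X(7) + 3521) = √((64 - 36*7 + 2*7²) + 3521) = √((64 - 252 + 2*49) + 3521) = √((64 - 252 + 98) + 3521) = √(-90 + 3521) = √3431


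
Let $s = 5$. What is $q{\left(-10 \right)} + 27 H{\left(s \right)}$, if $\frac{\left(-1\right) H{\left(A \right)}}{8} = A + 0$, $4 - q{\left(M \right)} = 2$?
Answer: $-1078$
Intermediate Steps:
$q{\left(M \right)} = 2$ ($q{\left(M \right)} = 4 - 2 = 2$)
$H{\left(A \right)} = - 8 A$ ($H{\left(A \right)} = - 8 \left(A + 0\right) = - 8 A$)
$q{\left(-10 \right)} + 27 H{\left(s \right)} = 2 + 27 \left(\left(-8\right) 5\right) = 2 + 27 \left(-40\right) = 2 - 1080 = -1078$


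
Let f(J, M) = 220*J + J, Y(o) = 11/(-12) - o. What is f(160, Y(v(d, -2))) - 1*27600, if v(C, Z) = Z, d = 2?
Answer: 7760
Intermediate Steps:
Y(o) = -11/12 - o (Y(o) = 11*(-1/12) - o = -11/12 - o)
f(J, M) = 221*J
f(160, Y(v(d, -2))) - 1*27600 = 221*160 - 1*27600 = 35360 - 27600 = 7760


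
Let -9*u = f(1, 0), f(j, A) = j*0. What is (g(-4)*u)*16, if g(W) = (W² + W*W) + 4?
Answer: 0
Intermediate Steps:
f(j, A) = 0
u = 0 (u = -⅑*0 = 0)
g(W) = 4 + 2*W² (g(W) = (W² + W²) + 4 = 2*W² + 4 = 4 + 2*W²)
(g(-4)*u)*16 = ((4 + 2*(-4)²)*0)*16 = ((4 + 2*16)*0)*16 = ((4 + 32)*0)*16 = (36*0)*16 = 0*16 = 0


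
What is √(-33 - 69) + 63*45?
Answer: 2835 + I*√102 ≈ 2835.0 + 10.1*I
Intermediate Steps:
√(-33 - 69) + 63*45 = √(-102) + 2835 = I*√102 + 2835 = 2835 + I*√102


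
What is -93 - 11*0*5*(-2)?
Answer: -93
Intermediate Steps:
-93 - 11*0*5*(-2) = -93 - 0*(-2) = -93 - 11*0 = -93 + 0 = -93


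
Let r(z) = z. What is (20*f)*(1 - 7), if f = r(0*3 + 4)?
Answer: -480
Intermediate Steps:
f = 4 (f = 0*3 + 4 = 0 + 4 = 4)
(20*f)*(1 - 7) = (20*4)*(1 - 7) = 80*(-6) = -480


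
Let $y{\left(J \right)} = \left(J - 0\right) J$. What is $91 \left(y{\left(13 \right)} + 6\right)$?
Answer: $15925$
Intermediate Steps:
$y{\left(J \right)} = J^{2}$ ($y{\left(J \right)} = \left(J + 0\right) J = J J = J^{2}$)
$91 \left(y{\left(13 \right)} + 6\right) = 91 \left(13^{2} + 6\right) = 91 \left(169 + 6\right) = 91 \cdot 175 = 15925$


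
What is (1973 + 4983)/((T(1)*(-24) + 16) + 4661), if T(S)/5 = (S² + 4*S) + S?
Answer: 6956/3957 ≈ 1.7579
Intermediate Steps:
T(S) = 5*S² + 25*S (T(S) = 5*((S² + 4*S) + S) = 5*(S² + 5*S) = 5*S² + 25*S)
(1973 + 4983)/((T(1)*(-24) + 16) + 4661) = (1973 + 4983)/(((5*1*(5 + 1))*(-24) + 16) + 4661) = 6956/(((5*1*6)*(-24) + 16) + 4661) = 6956/((30*(-24) + 16) + 4661) = 6956/((-720 + 16) + 4661) = 6956/(-704 + 4661) = 6956/3957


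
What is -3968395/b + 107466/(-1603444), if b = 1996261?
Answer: -3288814668503/1600446361442 ≈ -2.0549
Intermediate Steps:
-3968395/b + 107466/(-1603444) = -3968395/1996261 + 107466/(-1603444) = -3968395*1/1996261 + 107466*(-1/1603444) = -3968395/1996261 - 53733/801722 = -3288814668503/1600446361442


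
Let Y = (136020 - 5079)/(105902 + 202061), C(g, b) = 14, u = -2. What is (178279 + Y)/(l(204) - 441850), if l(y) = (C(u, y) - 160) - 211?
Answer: -54903466618/136183394341 ≈ -0.40316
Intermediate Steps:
l(y) = -357 (l(y) = (14 - 160) - 211 = -146 - 211 = -357)
Y = 130941/307963 ≈ 0.42518
(178279 + Y)/(l(204) - 441850) = (178279 + 130941/307963)/(-357 - 441850) = (54903466618/307963)/(-442207) = (54903466618/307963)*(-1/442207) = -54903466618/136183394341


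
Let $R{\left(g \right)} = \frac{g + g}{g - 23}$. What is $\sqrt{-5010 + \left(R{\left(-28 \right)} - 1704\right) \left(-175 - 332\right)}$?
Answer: $\frac{\sqrt{248066414}}{17} \approx 926.48$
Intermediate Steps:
$R{\left(g \right)} = \frac{2 g}{-23 + g}$
$\sqrt{-5010 + \left(R{\left(-28 \right)} - 1704\right) \left(-175 - 332\right)} = \sqrt{-5010 + \left(2 \left(-28\right) \frac{1}{-23 - 28} - 1704\right) \left(-175 - 332\right)} = \sqrt{-5010 + \left(2 \left(-28\right) \frac{1}{-51} - 1704\right) \left(-507\right)} = \sqrt{-5010 + \left(2 \left(-28\right) \left(- \frac{1}{51}\right) - 1704\right) \left(-507\right)} = \sqrt{-5010 + \left(\frac{56}{51} - 1704\right) \left(-507\right)} = \sqrt{-5010 - - \frac{14677312}{17}} = \sqrt{-5010 + \frac{14677312}{17}} = \sqrt{\frac{14592142}{17}} = \frac{\sqrt{248066414}}{17}$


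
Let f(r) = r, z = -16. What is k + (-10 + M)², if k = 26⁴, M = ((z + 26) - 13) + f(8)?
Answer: 457001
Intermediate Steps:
M = 5 (M = ((-16 + 26) - 13) + 8 = (10 - 13) + 8 = -3 + 8 = 5)
k = 456976
k + (-10 + M)² = 456976 + (-10 + 5)² = 456976 + (-5)² = 456976 + 25 = 457001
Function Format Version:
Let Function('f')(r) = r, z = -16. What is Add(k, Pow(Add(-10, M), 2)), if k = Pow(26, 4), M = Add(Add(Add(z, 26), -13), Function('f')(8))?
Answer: 457001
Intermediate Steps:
M = 5 (M = Add(Add(Add(-16, 26), -13), 8) = Add(Add(10, -13), 8) = Add(-3, 8) = 5)
k = 456976
Add(k, Pow(Add(-10, M), 2)) = Add(456976, Pow(Add(-10, 5), 2)) = Add(456976, Pow(-5, 2)) = Add(456976, 25) = 457001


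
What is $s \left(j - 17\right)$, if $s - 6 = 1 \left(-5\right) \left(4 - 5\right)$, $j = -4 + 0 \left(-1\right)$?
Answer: $-231$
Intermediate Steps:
$j = -4$ ($j = -4 + 0 = -4$)
$s = 11$ ($s = 6 + 1 \left(-5\right) \left(4 - 5\right) = 6 - -5 = 6 + 5 = 11$)
$s \left(j - 17\right) = 11 \left(-4 - 17\right) = 11 \left(-21\right) = -231$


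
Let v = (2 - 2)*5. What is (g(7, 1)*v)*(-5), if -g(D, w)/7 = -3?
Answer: 0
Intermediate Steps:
v = 0 (v = 0*5 = 0)
g(D, w) = 21 (g(D, w) = -7*(-3) = 21)
(g(7, 1)*v)*(-5) = (21*0)*(-5) = 0*(-5) = 0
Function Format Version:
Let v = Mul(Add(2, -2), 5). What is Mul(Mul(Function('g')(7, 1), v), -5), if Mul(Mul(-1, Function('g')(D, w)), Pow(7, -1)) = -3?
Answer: 0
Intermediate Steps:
v = 0 (v = Mul(0, 5) = 0)
Function('g')(D, w) = 21 (Function('g')(D, w) = Mul(-7, -3) = 21)
Mul(Mul(Function('g')(7, 1), v), -5) = Mul(Mul(21, 0), -5) = Mul(0, -5) = 0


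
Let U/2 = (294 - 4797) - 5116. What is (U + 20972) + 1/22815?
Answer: 39561211/22815 ≈ 1734.0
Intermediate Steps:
U = -19238 (U = 2*((294 - 4797) - 5116) = 2*(-4503 - 5116) = 2*(-9619) = -19238)
(U + 20972) + 1/22815 = (-19238 + 20972) + 1/22815 = 1734 + 1/22815 = 39561211/22815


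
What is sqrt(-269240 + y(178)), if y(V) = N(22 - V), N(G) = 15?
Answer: 55*I*sqrt(89) ≈ 518.87*I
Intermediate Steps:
y(V) = 15
sqrt(-269240 + y(178)) = sqrt(-269240 + 15) = sqrt(-269225) = 55*I*sqrt(89)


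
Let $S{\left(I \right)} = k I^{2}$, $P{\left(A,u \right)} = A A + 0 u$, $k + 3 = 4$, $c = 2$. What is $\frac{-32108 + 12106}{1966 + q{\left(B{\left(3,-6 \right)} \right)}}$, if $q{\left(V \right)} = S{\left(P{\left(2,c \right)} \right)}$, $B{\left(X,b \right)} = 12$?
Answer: $- \frac{10001}{991} \approx -10.092$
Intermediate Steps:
$k = 1$ ($k = -3 + 4 = 1$)
$P{\left(A,u \right)} = A^{2}$ ($P{\left(A,u \right)} = A^{2} + 0 = A^{2}$)
$S{\left(I \right)} = I^{2}$ ($S{\left(I \right)} = 1 I^{2} = I^{2}$)
$q{\left(V \right)} = 16$ ($q{\left(V \right)} = \left(2^{2}\right)^{2} = 4^{2} = 16$)
$\frac{-32108 + 12106}{1966 + q{\left(B{\left(3,-6 \right)} \right)}} = \frac{-32108 + 12106}{1966 + 16} = - \frac{20002}{1982} = \left(-20002\right) \frac{1}{1982} = - \frac{10001}{991}$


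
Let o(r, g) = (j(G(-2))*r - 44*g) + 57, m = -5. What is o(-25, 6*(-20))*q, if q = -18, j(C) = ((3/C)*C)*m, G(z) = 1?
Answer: -102816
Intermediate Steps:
j(C) = -15 (j(C) = ((3/C)*C)*(-5) = 3*(-5) = -15)
o(r, g) = 57 - 44*g - 15*r (o(r, g) = (-15*r - 44*g) + 57 = (-44*g - 15*r) + 57 = 57 - 44*g - 15*r)
o(-25, 6*(-20))*q = (57 - 264*(-20) - 15*(-25))*(-18) = (57 - 44*(-120) + 375)*(-18) = (57 + 5280 + 375)*(-18) = 5712*(-18) = -102816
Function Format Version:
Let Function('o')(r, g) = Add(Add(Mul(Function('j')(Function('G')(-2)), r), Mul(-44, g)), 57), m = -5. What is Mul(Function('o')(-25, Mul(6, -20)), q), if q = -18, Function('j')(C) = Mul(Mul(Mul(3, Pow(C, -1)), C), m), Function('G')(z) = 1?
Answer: -102816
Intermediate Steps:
Function('j')(C) = -15 (Function('j')(C) = Mul(Mul(Mul(3, Pow(C, -1)), C), -5) = Mul(3, -5) = -15)
Function('o')(r, g) = Add(57, Mul(-44, g), Mul(-15, r)) (Function('o')(r, g) = Add(Add(Mul(-15, r), Mul(-44, g)), 57) = Add(Add(Mul(-44, g), Mul(-15, r)), 57) = Add(57, Mul(-44, g), Mul(-15, r)))
Mul(Function('o')(-25, Mul(6, -20)), q) = Mul(Add(57, Mul(-44, Mul(6, -20)), Mul(-15, -25)), -18) = Mul(Add(57, Mul(-44, -120), 375), -18) = Mul(Add(57, 5280, 375), -18) = Mul(5712, -18) = -102816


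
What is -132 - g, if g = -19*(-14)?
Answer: -398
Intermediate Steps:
g = 266
-132 - g = -132 - 1*266 = -132 - 266 = -398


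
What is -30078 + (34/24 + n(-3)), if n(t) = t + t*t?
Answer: -360847/12 ≈ -30071.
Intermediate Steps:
n(t) = t + t**2
-30078 + (34/24 + n(-3)) = -30078 + (34/24 - 3*(1 - 3)) = -30078 + ((1/24)*34 - 3*(-2)) = -30078 + (17/12 + 6) = -30078 + 89/12 = -360847/12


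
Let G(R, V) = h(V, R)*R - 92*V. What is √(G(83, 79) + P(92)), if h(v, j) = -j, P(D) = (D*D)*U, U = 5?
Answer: √28163 ≈ 167.82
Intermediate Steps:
P(D) = 5*D² (P(D) = (D*D)*5 = D²*5 = 5*D²)
G(R, V) = -R² - 92*V (G(R, V) = (-R)*R - 92*V = -R² - 92*V)
√(G(83, 79) + P(92)) = √((-1*83² - 92*79) + 5*92²) = √((-1*6889 - 7268) + 5*8464) = √((-6889 - 7268) + 42320) = √(-14157 + 42320) = √28163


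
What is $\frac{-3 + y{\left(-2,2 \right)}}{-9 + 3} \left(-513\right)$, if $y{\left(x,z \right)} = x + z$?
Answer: $- \frac{513}{2} \approx -256.5$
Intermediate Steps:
$\frac{-3 + y{\left(-2,2 \right)}}{-9 + 3} \left(-513\right) = \frac{-3 + \left(-2 + 2\right)}{-9 + 3} \left(-513\right) = \frac{-3 + 0}{-6} \left(-513\right) = \left(-3\right) \left(- \frac{1}{6}\right) \left(-513\right) = \frac{1}{2} \left(-513\right) = - \frac{513}{2}$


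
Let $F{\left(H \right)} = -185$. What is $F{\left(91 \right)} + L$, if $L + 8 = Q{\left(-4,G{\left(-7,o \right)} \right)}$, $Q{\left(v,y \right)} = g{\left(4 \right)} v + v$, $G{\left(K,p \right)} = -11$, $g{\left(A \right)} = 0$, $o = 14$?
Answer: $-197$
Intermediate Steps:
$Q{\left(v,y \right)} = v$ ($Q{\left(v,y \right)} = 0 v + v = 0 + v = v$)
$L = -12$ ($L = -8 - 4 = -12$)
$F{\left(91 \right)} + L = -185 - 12 = -197$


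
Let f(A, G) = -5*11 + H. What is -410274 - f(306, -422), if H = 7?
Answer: -410226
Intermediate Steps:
f(A, G) = -48 (f(A, G) = -5*11 + 7 = -55 + 7 = -48)
-410274 - f(306, -422) = -410274 - 1*(-48) = -410274 + 48 = -410226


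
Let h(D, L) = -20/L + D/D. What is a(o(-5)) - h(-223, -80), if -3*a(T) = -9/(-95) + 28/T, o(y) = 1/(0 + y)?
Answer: 51739/1140 ≈ 45.385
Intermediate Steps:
o(y) = 1/y
a(T) = -3/95 - 28/(3*T) (a(T) = -(-9/(-95) + 28/T)/3 = -(-9*(-1/95) + 28/T)/3 = -(9/95 + 28/T)/3 = -3/95 - 28/(3*T))
h(D, L) = 1 - 20/L (h(D, L) = -20/L + 1 = 1 - 20/L)
a(o(-5)) - h(-223, -80) = (-2660 - 9/(-5))/(285*(1/(-5))) - (-20 - 80)/(-80) = (-2660 - 9*(-⅕))/(285*(-⅕)) - (-1)*(-100)/80 = (1/285)*(-5)*(-2660 + 9/5) - 1*5/4 = (1/285)*(-5)*(-13291/5) - 5/4 = 13291/285 - 5/4 = 51739/1140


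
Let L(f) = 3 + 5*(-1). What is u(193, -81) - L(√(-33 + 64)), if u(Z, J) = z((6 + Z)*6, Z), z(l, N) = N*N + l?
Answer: 38445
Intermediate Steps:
z(l, N) = l + N² (z(l, N) = N² + l = l + N²)
u(Z, J) = 36 + Z² + 6*Z (u(Z, J) = (6 + Z)*6 + Z² = (36 + 6*Z) + Z² = 36 + Z² + 6*Z)
L(f) = -2 (L(f) = 3 - 5 = -2)
u(193, -81) - L(√(-33 + 64)) = (36 + 193² + 6*193) - 1*(-2) = (36 + 37249 + 1158) + 2 = 38443 + 2 = 38445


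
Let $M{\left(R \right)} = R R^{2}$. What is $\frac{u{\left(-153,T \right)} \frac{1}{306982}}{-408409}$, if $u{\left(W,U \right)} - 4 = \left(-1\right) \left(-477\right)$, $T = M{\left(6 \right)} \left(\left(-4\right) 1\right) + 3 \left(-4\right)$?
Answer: $- \frac{37}{9644170126} \approx -3.8365 \cdot 10^{-9}$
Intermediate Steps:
$M{\left(R \right)} = R^{3}$
$T = -876$ ($T = 6^{3} \left(\left(-4\right) 1\right) + 3 \left(-4\right) = 216 \left(-4\right) - 12 = -864 - 12 = -876$)
$u{\left(W,U \right)} = 481$ ($u{\left(W,U \right)} = 4 - -477 = 4 + 477 = 481$)
$\frac{u{\left(-153,T \right)} \frac{1}{306982}}{-408409} = \frac{481 \cdot \frac{1}{306982}}{-408409} = 481 \cdot \frac{1}{306982} \left(- \frac{1}{408409}\right) = \frac{37}{23614} \left(- \frac{1}{408409}\right) = - \frac{37}{9644170126}$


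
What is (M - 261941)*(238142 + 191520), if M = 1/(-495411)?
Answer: -55756572946329824/495411 ≈ -1.1255e+11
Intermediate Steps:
M = -1/495411 ≈ -2.0185e-6
(M - 261941)*(238142 + 191520) = (-1/495411 - 261941)*(238142 + 191520) = -129768452752/495411*429662 = -55756572946329824/495411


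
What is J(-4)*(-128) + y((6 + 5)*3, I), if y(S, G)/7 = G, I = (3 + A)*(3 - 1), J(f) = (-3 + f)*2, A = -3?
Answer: 1792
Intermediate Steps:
J(f) = -6 + 2*f
I = 0 (I = (3 - 3)*(3 - 1) = 0*2 = 0)
y(S, G) = 7*G
J(-4)*(-128) + y((6 + 5)*3, I) = (-6 + 2*(-4))*(-128) + 7*0 = (-6 - 8)*(-128) + 0 = -14*(-128) + 0 = 1792 + 0 = 1792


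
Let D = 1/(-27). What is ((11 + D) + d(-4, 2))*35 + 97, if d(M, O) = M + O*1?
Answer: 11089/27 ≈ 410.70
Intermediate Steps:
d(M, O) = M + O
D = -1/27 (D = 1*(-1/27) = -1/27 ≈ -0.037037)
((11 + D) + d(-4, 2))*35 + 97 = ((11 - 1/27) + (-4 + 2))*35 + 97 = (296/27 - 2)*35 + 97 = (242/27)*35 + 97 = 8470/27 + 97 = 11089/27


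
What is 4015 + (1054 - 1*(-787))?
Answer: 5856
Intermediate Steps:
4015 + (1054 - 1*(-787)) = 4015 + (1054 + 787) = 4015 + 1841 = 5856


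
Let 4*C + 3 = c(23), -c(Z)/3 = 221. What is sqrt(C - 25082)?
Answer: I*sqrt(100994)/2 ≈ 158.9*I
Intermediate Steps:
c(Z) = -663 (c(Z) = -3*221 = -663)
C = -333/2 (C = -3/4 + (1/4)*(-663) = -3/4 - 663/4 = -333/2 ≈ -166.50)
sqrt(C - 25082) = sqrt(-333/2 - 25082) = sqrt(-50497/2) = I*sqrt(100994)/2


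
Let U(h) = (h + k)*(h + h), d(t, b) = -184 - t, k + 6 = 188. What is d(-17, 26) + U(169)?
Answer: 118471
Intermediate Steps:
k = 182 (k = -6 + 188 = 182)
U(h) = 2*h*(182 + h) (U(h) = (h + 182)*(h + h) = (182 + h)*(2*h) = 2*h*(182 + h))
d(-17, 26) + U(169) = (-184 - 1*(-17)) + 2*169*(182 + 169) = (-184 + 17) + 2*169*351 = -167 + 118638 = 118471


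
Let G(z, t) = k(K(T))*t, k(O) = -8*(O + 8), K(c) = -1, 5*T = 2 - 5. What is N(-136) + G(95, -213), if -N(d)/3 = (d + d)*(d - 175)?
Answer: -241848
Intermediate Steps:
N(d) = -6*d*(-175 + d) (N(d) = -3*(d + d)*(d - 175) = -3*2*d*(-175 + d) = -6*d*(-175 + d))
T = -3/5 (T = (2 - 5)/5 = (1/5)*(-3) = -3/5 ≈ -0.60000)
k(O) = -64 - 8*O (k(O) = -8*(8 + O) = -64 - 8*O)
G(z, t) = -56*t (G(z, t) = (-64 - 8*(-1))*t = (-64 + 8)*t = -56*t)
N(-136) + G(95, -213) = 6*(-136)*(175 - 1*(-136)) - 56*(-213) = 6*(-136)*(175 + 136) + 11928 = 6*(-136)*311 + 11928 = -253776 + 11928 = -241848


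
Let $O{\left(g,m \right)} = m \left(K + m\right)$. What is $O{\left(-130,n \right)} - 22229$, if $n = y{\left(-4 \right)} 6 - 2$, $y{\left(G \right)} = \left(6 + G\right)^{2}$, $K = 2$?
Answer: $-21701$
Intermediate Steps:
$n = 22$ ($n = \left(6 - 4\right)^{2} \cdot 6 - 2 = 2^{2} \cdot 6 - 2 = 4 \cdot 6 - 2 = 24 - 2 = 22$)
$O{\left(g,m \right)} = m \left(2 + m\right)$
$O{\left(-130,n \right)} - 22229 = 22 \left(2 + 22\right) - 22229 = 22 \cdot 24 - 22229 = 528 - 22229 = -21701$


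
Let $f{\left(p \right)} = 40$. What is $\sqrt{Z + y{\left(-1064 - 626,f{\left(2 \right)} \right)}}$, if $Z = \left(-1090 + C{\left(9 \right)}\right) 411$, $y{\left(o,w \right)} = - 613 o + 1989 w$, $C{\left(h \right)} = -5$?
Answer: $\sqrt{665485} \approx 815.77$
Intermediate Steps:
$Z = -450045$ ($Z = \left(-1090 - 5\right) 411 = \left(-1095\right) 411 = -450045$)
$\sqrt{Z + y{\left(-1064 - 626,f{\left(2 \right)} \right)}} = \sqrt{-450045 - \left(-79560 + 613 \left(-1064 - 626\right)\right)} = \sqrt{-450045 + \left(\left(-613\right) \left(-1690\right) + 79560\right)} = \sqrt{-450045 + \left(1035970 + 79560\right)} = \sqrt{-450045 + 1115530} = \sqrt{665485}$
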